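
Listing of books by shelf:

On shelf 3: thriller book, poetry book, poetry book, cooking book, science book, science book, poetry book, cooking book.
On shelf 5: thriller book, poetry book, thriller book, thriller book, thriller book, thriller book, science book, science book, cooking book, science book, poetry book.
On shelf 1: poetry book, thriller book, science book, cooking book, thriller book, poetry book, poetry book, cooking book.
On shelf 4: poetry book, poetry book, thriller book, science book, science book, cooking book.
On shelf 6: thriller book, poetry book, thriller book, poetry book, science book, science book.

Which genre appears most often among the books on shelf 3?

Counts by genre (restricted to books on shelf 3): poetry 3, cooking 2, science 2, thriller 1.
The maximum is 3, held uniquely by poetry.

poetry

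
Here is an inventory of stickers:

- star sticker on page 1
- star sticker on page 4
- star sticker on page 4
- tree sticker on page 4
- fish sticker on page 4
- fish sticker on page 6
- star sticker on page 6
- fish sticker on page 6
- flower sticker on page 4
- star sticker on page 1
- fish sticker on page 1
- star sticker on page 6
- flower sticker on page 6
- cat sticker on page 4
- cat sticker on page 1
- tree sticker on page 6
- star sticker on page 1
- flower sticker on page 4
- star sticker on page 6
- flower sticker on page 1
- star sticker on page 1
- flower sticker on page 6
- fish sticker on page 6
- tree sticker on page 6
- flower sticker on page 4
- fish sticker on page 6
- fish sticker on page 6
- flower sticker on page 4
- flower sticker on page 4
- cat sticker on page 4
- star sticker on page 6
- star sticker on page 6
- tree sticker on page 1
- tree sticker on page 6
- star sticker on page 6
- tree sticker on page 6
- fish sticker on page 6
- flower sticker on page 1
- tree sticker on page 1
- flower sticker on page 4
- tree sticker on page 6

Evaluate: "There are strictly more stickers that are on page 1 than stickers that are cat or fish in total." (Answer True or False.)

False

stickers on page 1: 10.
stickers that are cat or fish: 11.
The claim requires 10 > 11, which does not hold.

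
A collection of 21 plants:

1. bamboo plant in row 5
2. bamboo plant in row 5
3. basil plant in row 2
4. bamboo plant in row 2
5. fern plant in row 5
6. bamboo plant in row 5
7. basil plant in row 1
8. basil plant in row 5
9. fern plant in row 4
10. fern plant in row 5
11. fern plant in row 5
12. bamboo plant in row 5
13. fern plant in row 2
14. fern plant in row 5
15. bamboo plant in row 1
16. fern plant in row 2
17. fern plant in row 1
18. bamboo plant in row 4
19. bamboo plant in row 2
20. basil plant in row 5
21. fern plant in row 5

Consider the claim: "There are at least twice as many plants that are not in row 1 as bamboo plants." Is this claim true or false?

|plants that are not in row 1| = 18.
|bamboo plants| = 8.
The claim requires 18 ≥ 2 × 8 = 16, which holds.

True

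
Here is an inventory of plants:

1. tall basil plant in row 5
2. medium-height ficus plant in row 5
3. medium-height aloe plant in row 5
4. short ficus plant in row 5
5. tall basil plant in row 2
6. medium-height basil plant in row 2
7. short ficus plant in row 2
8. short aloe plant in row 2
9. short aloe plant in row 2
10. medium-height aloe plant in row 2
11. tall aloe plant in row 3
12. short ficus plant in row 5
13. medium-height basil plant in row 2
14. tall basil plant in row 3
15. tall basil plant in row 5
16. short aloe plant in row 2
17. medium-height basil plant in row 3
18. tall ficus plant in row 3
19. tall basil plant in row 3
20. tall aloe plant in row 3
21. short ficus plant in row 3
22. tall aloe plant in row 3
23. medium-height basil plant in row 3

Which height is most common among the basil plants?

tall

Counts by height (restricted to basil plants): tall 5, medium-height 4.
The maximum is 5, held uniquely by tall.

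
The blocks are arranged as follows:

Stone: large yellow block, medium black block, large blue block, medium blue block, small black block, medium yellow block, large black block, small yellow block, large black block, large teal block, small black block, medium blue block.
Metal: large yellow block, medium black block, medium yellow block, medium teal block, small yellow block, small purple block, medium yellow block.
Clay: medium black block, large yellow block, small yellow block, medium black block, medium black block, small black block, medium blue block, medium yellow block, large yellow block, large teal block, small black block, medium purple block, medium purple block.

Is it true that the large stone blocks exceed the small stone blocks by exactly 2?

|large stone blocks| = 5.
|small stone blocks| = 3.
The claim requires 5 − 3 (= 2) to equal 2, which holds.

True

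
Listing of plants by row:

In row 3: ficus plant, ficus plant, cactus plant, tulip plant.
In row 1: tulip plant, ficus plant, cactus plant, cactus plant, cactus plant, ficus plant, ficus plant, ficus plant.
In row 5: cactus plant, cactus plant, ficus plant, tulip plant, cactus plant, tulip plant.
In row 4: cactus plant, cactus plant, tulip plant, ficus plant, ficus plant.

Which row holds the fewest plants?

Counts by row: row 1→8, row 5→6, row 4→5, row 3→4.
The minimum is 4, held uniquely by row 3.

row 3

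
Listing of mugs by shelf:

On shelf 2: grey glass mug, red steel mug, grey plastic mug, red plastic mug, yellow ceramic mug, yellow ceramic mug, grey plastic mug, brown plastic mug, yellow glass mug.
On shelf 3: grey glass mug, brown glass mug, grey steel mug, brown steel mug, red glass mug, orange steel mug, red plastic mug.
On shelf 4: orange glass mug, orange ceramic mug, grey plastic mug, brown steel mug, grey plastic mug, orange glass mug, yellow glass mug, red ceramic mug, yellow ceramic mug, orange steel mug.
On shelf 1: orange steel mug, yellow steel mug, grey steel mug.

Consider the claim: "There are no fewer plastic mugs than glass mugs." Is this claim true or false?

False

plastic mugs: 7.
glass mugs: 8.
The claim requires 7 ≥ 8, which does not hold.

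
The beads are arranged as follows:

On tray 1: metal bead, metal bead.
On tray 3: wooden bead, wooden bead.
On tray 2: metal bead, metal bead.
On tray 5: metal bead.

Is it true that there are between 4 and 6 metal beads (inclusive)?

True

metal beads: 5.
The claim requires 4 ≤ 5 ≤ 6, which holds.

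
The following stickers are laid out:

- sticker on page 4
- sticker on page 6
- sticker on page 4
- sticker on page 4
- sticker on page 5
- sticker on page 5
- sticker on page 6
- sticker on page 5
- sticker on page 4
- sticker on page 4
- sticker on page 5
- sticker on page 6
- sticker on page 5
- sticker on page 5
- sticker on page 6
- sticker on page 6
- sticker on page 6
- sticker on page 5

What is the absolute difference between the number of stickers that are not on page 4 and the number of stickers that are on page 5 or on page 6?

stickers that are not on page 4: 13. stickers on page 5 or on page 6: 13.
|13 − 13| = 13 − 13 = 0.

0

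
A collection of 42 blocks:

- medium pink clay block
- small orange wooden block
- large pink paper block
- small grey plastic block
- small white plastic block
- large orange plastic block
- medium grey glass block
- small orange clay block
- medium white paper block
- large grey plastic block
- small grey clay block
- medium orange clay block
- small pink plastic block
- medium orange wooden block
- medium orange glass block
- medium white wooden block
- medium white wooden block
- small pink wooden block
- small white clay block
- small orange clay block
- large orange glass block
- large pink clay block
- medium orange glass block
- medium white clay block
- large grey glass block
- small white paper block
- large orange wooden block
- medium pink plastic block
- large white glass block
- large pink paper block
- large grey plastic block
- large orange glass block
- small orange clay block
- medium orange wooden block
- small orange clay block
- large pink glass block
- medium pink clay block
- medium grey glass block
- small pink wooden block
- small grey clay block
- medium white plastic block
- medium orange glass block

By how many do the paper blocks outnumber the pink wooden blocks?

2

paper blocks: 4.
pink wooden blocks: 2.
4 − 2 = 2.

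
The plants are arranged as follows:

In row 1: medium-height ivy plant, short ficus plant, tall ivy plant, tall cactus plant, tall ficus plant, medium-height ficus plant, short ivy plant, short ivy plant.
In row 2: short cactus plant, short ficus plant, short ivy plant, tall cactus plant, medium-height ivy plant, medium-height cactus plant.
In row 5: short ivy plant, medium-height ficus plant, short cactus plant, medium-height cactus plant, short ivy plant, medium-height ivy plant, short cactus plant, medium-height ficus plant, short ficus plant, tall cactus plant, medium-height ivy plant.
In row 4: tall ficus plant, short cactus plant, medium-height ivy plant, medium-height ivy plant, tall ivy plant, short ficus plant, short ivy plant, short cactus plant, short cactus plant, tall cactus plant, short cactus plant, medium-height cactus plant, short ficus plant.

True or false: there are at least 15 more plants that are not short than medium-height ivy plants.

plants that are not short: 20.
medium-height ivy plants: 6.
The claim requires 20 − 6 = 14 ≥ 15, which does not hold.

False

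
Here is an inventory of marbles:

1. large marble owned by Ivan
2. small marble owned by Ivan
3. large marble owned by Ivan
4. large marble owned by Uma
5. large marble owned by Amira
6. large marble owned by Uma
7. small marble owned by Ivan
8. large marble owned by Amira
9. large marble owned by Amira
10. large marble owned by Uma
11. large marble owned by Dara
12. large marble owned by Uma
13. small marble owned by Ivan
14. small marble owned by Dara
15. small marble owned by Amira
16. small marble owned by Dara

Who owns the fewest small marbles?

Uma

Counts by owner (restricted to small marbles): Ivan→3, Dara→2, Amira→1, Uma→0.
The minimum is 0, held uniquely by Uma.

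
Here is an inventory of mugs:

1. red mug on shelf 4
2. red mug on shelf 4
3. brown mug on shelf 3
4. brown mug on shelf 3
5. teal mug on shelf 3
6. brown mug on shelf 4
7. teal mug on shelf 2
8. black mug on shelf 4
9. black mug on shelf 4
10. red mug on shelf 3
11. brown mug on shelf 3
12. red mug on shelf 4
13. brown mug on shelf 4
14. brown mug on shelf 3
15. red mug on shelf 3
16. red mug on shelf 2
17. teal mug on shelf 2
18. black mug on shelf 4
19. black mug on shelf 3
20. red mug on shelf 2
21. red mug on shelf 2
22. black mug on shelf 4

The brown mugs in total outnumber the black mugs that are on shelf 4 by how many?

brown mugs: 6.
black mugs on shelf 4: 4.
6 − 4 = 2.

2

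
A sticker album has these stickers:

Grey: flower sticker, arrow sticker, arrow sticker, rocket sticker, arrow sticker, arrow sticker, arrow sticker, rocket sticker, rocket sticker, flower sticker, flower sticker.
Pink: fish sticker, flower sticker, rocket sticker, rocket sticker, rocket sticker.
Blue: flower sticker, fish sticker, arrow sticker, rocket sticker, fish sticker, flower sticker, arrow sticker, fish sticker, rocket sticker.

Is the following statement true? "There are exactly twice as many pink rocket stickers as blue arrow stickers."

pink rocket stickers: 3.
blue arrow stickers: 2.
The claim requires 3 = 2 × 2 = 4, which does not hold.

False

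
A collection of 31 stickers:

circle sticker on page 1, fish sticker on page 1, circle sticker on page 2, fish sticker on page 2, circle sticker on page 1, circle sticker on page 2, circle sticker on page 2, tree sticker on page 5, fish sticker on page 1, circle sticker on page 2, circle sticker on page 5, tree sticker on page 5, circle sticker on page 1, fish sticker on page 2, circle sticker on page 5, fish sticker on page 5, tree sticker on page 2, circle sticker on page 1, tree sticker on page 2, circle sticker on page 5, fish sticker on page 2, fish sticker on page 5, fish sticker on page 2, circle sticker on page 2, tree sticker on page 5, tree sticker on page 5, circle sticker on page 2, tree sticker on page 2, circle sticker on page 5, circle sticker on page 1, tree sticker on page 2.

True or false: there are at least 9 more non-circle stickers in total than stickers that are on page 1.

non-circle stickers: 16.
stickers on page 1: 7.
The claim requires 16 − 7 = 9 ≥ 9, which holds.

True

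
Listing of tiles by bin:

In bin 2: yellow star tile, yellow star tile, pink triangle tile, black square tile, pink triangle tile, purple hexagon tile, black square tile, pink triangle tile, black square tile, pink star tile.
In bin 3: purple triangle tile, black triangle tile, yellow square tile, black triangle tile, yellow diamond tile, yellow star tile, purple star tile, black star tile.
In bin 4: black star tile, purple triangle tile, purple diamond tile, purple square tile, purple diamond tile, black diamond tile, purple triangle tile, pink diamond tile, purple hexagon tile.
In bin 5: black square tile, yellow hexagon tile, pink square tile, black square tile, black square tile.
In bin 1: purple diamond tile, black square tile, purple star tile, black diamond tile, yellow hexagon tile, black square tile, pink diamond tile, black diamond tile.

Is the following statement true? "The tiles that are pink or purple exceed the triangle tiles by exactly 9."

False

|tiles that are pink or purple| = 18.
|triangle tiles| = 8.
The claim requires 18 − 8 (= 10) to equal 9, which does not hold.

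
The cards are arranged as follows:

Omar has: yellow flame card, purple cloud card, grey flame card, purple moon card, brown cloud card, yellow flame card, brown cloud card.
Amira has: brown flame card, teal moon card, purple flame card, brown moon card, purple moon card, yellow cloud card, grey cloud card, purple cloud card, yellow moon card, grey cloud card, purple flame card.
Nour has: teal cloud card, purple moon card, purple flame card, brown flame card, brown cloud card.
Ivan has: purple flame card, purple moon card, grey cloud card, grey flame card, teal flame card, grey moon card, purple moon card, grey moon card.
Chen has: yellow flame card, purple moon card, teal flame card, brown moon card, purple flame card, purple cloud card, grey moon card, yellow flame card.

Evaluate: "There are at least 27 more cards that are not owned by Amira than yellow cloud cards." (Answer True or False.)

True

Count of cards that are not owned by Amira: 28.
There is 1 yellow cloud card.
The claim requires 28 − 1 = 27 ≥ 27, which holds.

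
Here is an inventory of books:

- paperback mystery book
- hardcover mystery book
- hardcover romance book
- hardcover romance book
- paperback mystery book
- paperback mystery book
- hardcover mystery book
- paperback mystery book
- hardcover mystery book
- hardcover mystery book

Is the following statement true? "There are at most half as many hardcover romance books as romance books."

There are 2 hardcover romance books.
There are 2 romance books.
The claim requires 2 × 2 = 4 ≤ 2, which does not hold.

False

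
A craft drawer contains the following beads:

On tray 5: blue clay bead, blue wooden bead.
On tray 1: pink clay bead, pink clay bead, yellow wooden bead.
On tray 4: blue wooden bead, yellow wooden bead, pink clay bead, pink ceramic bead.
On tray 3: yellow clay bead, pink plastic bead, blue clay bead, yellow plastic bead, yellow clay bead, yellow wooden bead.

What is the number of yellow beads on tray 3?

4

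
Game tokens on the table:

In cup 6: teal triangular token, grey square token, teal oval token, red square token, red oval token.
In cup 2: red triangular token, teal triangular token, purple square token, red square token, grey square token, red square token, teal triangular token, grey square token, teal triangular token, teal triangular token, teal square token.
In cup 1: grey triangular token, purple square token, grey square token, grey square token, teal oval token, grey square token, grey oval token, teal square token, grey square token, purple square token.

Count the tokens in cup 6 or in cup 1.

in cup 1: 10; in cup 6: 5; together 10 + 5 = 15.

15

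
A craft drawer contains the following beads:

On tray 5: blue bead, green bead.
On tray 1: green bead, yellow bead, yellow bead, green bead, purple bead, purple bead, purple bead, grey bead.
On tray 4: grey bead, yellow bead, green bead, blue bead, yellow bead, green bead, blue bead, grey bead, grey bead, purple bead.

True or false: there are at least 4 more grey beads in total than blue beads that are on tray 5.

There are 4 grey beads.
There is 1 blue bead on tray 5.
The claim requires 4 − 1 = 3 ≥ 4, which does not hold.

False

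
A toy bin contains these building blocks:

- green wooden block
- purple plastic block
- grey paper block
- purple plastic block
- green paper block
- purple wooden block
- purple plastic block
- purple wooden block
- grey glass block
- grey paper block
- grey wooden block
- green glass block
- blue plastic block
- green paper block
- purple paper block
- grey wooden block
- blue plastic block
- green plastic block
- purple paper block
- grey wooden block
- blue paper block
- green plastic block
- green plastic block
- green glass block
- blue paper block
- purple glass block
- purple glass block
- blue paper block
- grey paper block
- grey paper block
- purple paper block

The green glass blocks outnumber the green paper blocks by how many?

0

green glass blocks: 2.
green paper blocks: 2.
2 − 2 = 0.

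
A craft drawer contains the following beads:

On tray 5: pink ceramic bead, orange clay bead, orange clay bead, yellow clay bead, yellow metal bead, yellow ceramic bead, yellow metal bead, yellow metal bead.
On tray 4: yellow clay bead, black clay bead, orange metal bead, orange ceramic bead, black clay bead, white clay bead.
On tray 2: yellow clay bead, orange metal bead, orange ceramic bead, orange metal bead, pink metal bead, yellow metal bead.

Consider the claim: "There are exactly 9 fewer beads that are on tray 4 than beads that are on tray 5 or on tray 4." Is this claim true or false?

False

|beads on tray 4| = 6.
|beads on tray 5 or on tray 4| = 14.
The claim requires 14 − 6 (= 8) to equal 9, which does not hold.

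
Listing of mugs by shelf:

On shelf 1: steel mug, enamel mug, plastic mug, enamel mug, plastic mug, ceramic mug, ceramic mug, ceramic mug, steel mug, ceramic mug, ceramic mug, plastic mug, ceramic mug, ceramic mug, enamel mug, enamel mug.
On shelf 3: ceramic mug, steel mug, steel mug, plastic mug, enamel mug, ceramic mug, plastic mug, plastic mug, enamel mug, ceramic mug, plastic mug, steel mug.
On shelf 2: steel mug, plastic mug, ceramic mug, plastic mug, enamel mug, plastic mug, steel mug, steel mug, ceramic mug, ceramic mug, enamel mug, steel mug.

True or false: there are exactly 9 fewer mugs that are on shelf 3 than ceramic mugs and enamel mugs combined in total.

True

|mugs on shelf 3| = 12.
ceramic mugs: 13; enamel mugs: 8; combined: 13 + 8 = 21.
The claim requires 21 − 12 (= 9) to equal 9, which holds.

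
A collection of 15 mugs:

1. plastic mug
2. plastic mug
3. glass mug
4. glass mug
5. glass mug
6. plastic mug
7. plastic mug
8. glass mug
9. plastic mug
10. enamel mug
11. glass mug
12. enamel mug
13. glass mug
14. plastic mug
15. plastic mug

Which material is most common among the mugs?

Counts by material: plastic 7, glass 6, enamel 2.
The maximum is 7, held uniquely by plastic.

plastic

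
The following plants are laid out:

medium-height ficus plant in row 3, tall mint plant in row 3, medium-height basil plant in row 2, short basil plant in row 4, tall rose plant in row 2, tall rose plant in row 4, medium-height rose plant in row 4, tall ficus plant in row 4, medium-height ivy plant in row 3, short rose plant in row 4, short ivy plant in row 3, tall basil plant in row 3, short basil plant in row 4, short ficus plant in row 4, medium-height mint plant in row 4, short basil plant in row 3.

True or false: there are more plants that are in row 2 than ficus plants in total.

False

There are 2 plants in row 2.
There are 3 ficus plants.
The claim requires 2 > 3, which does not hold.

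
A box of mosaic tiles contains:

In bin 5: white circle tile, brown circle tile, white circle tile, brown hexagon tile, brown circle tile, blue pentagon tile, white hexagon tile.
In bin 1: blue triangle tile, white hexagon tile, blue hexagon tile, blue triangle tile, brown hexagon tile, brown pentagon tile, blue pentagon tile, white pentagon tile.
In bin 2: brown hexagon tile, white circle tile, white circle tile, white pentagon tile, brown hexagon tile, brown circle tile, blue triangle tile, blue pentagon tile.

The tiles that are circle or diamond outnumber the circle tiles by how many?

tiles that are circle or diamond: 7.
circle tiles: 7.
7 − 7 = 0.

0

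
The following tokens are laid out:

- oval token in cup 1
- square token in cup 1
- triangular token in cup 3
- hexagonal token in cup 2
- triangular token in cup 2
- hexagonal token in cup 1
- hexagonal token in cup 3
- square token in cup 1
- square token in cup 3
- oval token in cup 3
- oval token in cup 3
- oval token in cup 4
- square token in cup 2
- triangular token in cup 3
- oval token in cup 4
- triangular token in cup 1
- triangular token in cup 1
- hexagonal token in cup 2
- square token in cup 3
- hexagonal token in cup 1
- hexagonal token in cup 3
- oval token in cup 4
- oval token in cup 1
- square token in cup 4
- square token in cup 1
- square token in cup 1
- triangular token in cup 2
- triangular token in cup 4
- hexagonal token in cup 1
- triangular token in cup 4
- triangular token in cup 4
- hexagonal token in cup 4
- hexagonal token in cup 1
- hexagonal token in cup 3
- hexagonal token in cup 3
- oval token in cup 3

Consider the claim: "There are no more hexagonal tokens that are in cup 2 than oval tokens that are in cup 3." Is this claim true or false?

There are 2 hexagonal tokens in cup 2.
There are 3 oval tokens in cup 3.
The claim requires 2 ≤ 3, which holds.

True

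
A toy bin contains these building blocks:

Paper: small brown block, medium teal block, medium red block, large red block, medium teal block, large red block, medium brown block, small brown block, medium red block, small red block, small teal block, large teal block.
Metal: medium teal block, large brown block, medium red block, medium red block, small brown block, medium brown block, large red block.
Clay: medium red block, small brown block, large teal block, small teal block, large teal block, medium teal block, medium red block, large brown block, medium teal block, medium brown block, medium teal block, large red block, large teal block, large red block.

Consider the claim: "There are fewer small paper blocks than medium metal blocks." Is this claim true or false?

False

There are 4 small paper blocks.
There are 4 medium metal blocks.
The claim requires 4 < 4, which does not hold.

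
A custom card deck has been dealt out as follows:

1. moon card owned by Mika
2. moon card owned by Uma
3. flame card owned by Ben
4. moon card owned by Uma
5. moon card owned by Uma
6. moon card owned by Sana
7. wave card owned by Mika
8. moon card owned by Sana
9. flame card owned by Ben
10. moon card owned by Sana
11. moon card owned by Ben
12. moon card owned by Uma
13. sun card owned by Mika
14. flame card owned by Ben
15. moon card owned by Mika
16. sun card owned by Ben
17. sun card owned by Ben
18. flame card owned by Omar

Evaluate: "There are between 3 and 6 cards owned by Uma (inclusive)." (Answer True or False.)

True

cards owned by Uma: 4.
The claim requires 3 ≤ 4 ≤ 6, which holds.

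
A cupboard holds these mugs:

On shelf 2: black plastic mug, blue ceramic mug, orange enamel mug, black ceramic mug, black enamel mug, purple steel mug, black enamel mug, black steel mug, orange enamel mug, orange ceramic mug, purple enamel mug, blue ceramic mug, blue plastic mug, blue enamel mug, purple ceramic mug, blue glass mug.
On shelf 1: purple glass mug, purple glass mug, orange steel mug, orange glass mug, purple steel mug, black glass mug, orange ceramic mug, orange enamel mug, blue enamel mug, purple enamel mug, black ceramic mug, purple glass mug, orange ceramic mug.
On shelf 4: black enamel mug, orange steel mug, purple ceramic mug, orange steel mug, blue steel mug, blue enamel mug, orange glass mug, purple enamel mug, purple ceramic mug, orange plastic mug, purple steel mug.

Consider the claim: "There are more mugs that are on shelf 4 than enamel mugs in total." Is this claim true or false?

|mugs on shelf 4| = 11.
|enamel mugs| = 12.
The claim requires 11 > 12, which does not hold.

False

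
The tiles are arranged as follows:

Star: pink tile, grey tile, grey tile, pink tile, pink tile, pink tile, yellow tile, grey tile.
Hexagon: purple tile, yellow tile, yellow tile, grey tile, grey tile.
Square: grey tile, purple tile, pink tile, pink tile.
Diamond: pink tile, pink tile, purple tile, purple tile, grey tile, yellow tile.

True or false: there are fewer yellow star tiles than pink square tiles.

|yellow star tiles| = 1.
|pink square tiles| = 2.
The claim requires 1 < 2, which holds.

True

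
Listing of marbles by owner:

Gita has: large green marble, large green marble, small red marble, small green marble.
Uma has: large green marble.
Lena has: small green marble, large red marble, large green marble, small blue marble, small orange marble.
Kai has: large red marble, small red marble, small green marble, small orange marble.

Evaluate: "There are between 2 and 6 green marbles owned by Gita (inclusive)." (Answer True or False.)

Count of green marbles owned by Gita: 3.
The claim requires 2 ≤ 3 ≤ 6, which holds.

True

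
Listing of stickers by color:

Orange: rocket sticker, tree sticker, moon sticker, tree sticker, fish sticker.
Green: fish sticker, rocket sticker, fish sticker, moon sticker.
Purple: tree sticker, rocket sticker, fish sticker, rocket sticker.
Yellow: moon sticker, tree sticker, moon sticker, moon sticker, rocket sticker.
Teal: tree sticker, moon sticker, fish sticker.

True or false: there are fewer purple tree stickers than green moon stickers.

False

There is 1 purple tree sticker.
There is 1 green moon sticker.
The claim requires 1 < 1, which does not hold.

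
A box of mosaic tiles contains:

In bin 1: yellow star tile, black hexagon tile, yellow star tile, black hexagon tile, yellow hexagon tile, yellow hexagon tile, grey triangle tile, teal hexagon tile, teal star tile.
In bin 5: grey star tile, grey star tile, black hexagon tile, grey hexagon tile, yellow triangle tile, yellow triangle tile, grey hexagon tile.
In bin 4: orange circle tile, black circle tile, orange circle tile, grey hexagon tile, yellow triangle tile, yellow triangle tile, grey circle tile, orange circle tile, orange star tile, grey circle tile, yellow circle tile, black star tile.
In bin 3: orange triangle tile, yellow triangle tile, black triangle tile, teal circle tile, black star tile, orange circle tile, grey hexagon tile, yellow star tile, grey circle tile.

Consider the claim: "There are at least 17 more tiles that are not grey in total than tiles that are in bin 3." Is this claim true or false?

True

tiles that are not grey: 27.
tiles in bin 3: 9.
The claim requires 27 − 9 = 18 ≥ 17, which holds.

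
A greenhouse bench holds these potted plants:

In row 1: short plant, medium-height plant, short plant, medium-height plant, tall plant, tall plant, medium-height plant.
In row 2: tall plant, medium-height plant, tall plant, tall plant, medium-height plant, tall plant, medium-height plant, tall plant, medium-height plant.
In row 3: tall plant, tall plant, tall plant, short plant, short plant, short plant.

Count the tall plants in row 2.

5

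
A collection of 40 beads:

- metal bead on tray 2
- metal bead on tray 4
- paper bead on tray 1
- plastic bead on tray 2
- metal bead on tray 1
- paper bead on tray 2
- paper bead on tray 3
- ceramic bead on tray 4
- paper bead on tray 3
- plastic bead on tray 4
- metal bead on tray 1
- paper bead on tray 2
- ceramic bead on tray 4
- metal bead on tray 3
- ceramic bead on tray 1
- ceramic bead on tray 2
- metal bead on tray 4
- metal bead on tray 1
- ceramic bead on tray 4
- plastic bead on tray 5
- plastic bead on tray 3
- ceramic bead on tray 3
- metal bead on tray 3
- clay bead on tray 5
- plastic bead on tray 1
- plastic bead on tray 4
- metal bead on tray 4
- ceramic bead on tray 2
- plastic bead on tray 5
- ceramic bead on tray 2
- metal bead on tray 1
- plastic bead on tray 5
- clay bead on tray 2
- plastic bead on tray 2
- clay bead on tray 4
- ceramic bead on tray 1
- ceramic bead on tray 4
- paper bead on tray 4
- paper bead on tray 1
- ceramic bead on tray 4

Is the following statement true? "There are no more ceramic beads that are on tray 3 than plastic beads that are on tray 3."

ceramic beads on tray 3: 1.
plastic beads on tray 3: 1.
The claim requires 1 ≤ 1, which holds.

True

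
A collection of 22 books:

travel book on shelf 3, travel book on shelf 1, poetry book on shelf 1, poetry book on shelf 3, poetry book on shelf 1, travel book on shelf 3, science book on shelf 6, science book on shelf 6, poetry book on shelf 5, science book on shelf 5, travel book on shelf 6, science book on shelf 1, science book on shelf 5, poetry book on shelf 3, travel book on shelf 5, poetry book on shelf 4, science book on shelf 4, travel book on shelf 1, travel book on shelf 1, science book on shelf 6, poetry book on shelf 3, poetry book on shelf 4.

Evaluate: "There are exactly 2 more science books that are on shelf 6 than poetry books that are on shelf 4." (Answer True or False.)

There are 3 science books on shelf 6.
There are 2 poetry books on shelf 4.
The claim requires 3 − 2 (= 1) to equal 2, which does not hold.

False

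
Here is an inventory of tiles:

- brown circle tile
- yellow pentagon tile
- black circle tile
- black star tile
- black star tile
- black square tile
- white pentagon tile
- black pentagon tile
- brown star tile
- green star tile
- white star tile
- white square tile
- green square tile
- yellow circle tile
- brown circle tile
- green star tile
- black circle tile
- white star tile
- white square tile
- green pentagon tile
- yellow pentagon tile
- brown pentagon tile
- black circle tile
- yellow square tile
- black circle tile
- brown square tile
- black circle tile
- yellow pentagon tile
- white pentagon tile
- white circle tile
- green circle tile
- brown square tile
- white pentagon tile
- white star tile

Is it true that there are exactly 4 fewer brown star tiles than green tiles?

True

|brown star tiles| = 1.
|green tiles| = 5.
The claim requires 5 − 1 (= 4) to equal 4, which holds.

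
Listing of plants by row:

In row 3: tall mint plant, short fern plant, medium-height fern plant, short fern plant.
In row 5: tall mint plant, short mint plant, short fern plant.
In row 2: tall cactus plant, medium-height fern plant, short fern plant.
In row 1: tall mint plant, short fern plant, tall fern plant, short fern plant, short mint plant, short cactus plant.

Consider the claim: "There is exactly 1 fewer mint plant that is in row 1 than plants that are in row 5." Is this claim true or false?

True

|mint plants in row 1| = 2.
|plants in row 5| = 3.
The claim requires 3 − 2 (= 1) to equal 1, which holds.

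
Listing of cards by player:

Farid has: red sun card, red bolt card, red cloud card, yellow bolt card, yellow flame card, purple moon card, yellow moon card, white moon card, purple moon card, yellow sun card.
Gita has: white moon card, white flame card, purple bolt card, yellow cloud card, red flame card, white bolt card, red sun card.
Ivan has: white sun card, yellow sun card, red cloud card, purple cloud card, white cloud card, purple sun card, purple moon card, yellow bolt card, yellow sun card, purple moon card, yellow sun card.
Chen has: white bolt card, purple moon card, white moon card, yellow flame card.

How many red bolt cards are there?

1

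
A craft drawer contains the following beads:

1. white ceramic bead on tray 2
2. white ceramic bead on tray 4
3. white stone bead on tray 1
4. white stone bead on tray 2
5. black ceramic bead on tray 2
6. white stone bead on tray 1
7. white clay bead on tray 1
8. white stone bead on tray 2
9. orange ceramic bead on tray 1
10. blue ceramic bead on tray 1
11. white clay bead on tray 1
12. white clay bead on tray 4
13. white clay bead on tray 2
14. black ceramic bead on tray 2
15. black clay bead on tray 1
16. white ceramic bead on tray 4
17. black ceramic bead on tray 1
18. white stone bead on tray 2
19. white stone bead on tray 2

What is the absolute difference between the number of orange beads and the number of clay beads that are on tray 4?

0

orange beads: 1. clay beads on tray 4: 1.
|1 − 1| = 1 − 1 = 0.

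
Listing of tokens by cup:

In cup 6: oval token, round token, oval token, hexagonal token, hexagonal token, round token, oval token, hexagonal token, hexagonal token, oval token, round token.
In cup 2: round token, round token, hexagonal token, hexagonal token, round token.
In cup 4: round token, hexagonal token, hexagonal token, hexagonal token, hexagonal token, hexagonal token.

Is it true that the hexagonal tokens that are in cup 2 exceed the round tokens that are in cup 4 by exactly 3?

There are 2 hexagonal tokens in cup 2.
There is 1 round token in cup 4.
The claim requires 2 − 1 (= 1) to equal 3, which does not hold.

False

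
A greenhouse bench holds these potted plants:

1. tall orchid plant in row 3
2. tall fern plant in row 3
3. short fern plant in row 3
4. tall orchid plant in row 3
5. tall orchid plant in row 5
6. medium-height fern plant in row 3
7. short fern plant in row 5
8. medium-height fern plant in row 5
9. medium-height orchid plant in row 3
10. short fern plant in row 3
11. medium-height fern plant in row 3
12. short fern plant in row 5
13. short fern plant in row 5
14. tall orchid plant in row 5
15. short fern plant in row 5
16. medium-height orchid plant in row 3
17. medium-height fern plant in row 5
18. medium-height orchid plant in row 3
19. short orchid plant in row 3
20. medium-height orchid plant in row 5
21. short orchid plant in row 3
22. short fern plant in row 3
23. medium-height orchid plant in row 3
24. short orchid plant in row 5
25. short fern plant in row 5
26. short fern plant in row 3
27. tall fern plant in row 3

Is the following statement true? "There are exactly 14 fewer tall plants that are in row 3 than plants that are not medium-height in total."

|tall plants in row 3| = 4.
|plants that are not medium-height| = 18.
The claim requires 18 − 4 (= 14) to equal 14, which holds.

True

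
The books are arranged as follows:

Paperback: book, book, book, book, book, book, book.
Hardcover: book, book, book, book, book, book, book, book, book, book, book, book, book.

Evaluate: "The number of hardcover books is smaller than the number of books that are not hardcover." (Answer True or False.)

False

hardcover books: 13.
books that are not hardcover: 7.
The claim requires 13 < 7, which does not hold.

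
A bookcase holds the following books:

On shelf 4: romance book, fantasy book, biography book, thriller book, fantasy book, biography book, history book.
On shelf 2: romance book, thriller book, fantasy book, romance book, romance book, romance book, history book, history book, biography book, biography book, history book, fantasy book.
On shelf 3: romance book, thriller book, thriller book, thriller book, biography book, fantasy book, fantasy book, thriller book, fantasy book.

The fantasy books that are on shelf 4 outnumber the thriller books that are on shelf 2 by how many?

1

fantasy books on shelf 4: 2.
thriller books on shelf 2: 1.
2 − 1 = 1.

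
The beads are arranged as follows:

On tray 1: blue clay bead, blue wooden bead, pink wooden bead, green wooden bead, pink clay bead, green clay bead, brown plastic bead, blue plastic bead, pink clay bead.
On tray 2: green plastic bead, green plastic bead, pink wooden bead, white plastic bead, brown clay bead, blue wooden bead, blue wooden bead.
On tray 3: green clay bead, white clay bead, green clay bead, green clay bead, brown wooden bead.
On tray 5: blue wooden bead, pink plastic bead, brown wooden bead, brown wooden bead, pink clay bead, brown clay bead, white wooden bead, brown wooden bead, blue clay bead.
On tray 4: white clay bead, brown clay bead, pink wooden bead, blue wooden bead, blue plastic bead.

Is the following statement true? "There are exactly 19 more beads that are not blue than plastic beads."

True

beads that are not blue: 26.
plastic beads: 7.
The claim requires 26 − 7 (= 19) to equal 19, which holds.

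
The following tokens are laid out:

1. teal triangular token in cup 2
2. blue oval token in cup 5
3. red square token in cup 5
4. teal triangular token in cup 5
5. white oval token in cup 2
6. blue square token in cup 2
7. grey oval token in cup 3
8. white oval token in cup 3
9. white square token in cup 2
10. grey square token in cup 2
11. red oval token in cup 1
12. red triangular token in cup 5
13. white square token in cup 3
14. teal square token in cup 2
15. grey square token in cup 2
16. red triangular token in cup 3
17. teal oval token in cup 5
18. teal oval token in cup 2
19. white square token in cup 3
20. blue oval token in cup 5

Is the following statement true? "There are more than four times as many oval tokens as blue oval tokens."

False

oval tokens: 8.
blue oval tokens: 2.
The claim requires 8 > 4 × 2 = 8, which does not hold.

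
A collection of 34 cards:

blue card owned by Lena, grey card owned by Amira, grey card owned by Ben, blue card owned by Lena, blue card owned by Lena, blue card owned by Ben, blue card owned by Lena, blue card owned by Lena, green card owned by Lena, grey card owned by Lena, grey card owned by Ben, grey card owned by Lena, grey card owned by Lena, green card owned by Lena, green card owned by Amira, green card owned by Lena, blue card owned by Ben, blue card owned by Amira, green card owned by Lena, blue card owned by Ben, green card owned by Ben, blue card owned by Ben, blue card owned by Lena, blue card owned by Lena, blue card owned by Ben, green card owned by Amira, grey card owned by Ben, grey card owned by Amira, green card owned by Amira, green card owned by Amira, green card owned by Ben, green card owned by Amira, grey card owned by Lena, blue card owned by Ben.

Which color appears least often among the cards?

grey

Counts by color: blue 14, green 11, grey 9.
The minimum is 9, held uniquely by grey.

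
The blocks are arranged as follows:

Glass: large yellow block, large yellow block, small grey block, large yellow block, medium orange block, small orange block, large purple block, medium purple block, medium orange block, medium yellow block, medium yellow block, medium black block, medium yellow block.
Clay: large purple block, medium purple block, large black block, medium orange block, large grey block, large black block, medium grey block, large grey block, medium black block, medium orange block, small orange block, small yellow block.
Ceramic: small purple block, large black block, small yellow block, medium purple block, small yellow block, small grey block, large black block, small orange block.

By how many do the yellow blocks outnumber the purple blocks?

yellow blocks: 9.
purple blocks: 6.
9 − 6 = 3.

3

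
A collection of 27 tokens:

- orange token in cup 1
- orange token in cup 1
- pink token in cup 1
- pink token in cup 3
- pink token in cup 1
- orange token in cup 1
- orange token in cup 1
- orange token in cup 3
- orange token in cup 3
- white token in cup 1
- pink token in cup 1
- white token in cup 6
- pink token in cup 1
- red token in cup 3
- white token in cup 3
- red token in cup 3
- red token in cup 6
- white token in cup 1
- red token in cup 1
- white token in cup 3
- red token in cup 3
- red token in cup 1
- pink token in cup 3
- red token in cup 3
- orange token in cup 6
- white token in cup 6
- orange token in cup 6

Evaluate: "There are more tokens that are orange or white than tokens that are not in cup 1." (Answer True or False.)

There are 14 tokens that are orange or white.
There are 15 tokens that are not in cup 1.
The claim requires 14 > 15, which does not hold.

False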